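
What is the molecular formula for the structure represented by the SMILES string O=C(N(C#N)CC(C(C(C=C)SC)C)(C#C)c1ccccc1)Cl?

C18H19ClN2OS

Heavy atoms from the SMILES: 18 C, 1 Cl, 2 N, 1 O, 1 S.
Implicit hydrogens by atom environment:
  5 × C (aromatic): 1 H each → 5
  4 × C: 1 H each → 4
  4 × C: no H
  2 × C: 3 H each → 6
  2 × C: 2 H each → 4
  2 × N: no H
  1 × C (aromatic): no H
  1 × Cl: no H
  1 × O: no H
  1 × S: no H
  Total hydrogens = 19.
Molecular formula: C18H19ClN2OS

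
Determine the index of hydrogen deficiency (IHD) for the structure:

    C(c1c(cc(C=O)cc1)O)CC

Molecular formula from the SMILES: C10H12O2.
DoU = (2C + 2 + N − H − X)/2 = (2·10 + 2 + 0 − 12 − 0)/2 = 10/2 = 5.
(Structurally: 1 ring(s) + 4 π bond(s) = 5.)

5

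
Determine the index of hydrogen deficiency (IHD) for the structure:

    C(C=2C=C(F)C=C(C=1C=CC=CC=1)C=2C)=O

9

Molecular formula from the SMILES: C14H11FO.
DoU = (2C + 2 + N − H − X)/2 = (2·14 + 2 + 0 − 11 − 1)/2 = 18/2 = 9.
(Structurally: 2 ring(s) + 7 π bond(s) = 9.)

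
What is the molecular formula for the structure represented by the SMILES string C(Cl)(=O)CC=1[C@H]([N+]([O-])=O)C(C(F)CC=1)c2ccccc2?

Heavy atoms from the SMILES: 14 C, 1 Cl, 1 F, 1 N, 3 O.
Implicit hydrogens by atom environment:
  5 × C (aromatic): 1 H each → 5
  4 × C: 1 H each → 4
  2 × C: 2 H each → 4
  2 × C: no H
  2 × O: no H
  1 × C (aromatic): no H
  1 × Cl: no H
  1 × F: no H
  1 × N (charge +1): no H
  1 × O (charge -1): no H
  Total hydrogens = 13.
Molecular formula: C14H13ClFNO3

C14H13ClFNO3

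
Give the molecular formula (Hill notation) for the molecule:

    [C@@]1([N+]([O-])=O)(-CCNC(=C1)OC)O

Heavy atoms from the SMILES: 6 C, 2 N, 4 O.
Implicit hydrogens by atom environment:
  2 × C: 2 H each → 4
  2 × C: no H
  2 × O: no H
  1 × C: 3 H
  1 × C: 1 H
  1 × N: 1 H
  1 × N (charge +1): no H
  1 × O: 1 H
  1 × O (charge -1): no H
  Total hydrogens = 10.
Molecular formula: C6H10N2O4

C6H10N2O4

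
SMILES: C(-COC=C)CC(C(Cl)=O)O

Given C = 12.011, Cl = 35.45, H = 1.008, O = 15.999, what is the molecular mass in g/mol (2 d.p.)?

178.61

Molecular formula: C7H11ClO3.
M = 7×12.011 + 1×35.45 + 11×1.008 + 3×15.999 = 178.61 g/mol.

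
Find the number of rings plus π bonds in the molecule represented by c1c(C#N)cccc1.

Molecular formula from the SMILES: C7H5N.
DoU = (2C + 2 + N − H − X)/2 = (2·7 + 2 + 1 − 5 − 0)/2 = 12/2 = 6.
(Structurally: 1 ring(s) + 5 π bond(s) = 6.)

6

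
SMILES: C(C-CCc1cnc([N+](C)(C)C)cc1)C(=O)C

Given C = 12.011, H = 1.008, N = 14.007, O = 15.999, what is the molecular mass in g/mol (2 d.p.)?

235.35

Molecular formula: C14H23N2O+.
M = 14×12.011 + 23×1.008 + 2×14.007 + 1×15.999 = 235.35 g/mol.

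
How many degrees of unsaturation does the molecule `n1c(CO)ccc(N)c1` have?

4

Molecular formula from the SMILES: C6H8N2O.
DoU = (2C + 2 + N − H − X)/2 = (2·6 + 2 + 2 − 8 − 0)/2 = 8/2 = 4.
(Structurally: 1 ring(s) + 3 π bond(s) = 4.)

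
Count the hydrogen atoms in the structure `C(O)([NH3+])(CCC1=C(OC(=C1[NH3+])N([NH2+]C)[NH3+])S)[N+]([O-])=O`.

20

Hydrogens are implicit in SMILES; fill each atom to its normal valence:
  4 × C (aromatic): no H
  3 × N (charge +1): 3 H each → 9
  2 × C: 2 H each → 4
  1 × C: 3 H
  1 × C: no H
  1 × N (charge +1): 2 H
  1 × N: no H
  1 × N (charge +1): no H
  1 × O: 1 H
  1 × O (aromatic): no H
  1 × O: no H
  1 × O (charge -1): no H
  1 × S: 1 H
  Total hydrogens = 20.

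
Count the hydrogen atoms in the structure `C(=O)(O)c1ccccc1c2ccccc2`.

Hydrogens are implicit in SMILES; fill each atom to its normal valence:
  9 × C (aromatic): 1 H each → 9
  3 × C (aromatic): no H
  1 × C: no H
  1 × O: 1 H
  1 × O: no H
  Total hydrogens = 10.

10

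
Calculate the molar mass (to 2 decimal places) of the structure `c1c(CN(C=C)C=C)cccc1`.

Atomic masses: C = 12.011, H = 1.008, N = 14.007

159.23

Molecular formula: C11H13N.
M = 11×12.011 + 13×1.008 + 1×14.007 = 159.23 g/mol.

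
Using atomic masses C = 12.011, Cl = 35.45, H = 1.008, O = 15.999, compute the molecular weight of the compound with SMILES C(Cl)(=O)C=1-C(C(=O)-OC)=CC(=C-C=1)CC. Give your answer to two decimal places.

226.66

Molecular formula: C11H11ClO3.
M = 11×12.011 + 1×35.45 + 11×1.008 + 3×15.999 = 226.66 g/mol.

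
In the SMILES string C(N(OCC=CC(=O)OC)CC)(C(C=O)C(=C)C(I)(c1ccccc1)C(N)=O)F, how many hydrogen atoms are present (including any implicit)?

24

Hydrogens are implicit in SMILES; fill each atom to its normal valence:
  5 × C: 1 H each → 5
  5 × C (aromatic): 1 H each → 5
  5 × O: no H
  4 × C: no H
  3 × C: 2 H each → 6
  2 × C: 3 H each → 6
  1 × C (aromatic): no H
  1 × F: no H
  1 × I: no H
  1 × N: 2 H
  1 × N: no H
  Total hydrogens = 24.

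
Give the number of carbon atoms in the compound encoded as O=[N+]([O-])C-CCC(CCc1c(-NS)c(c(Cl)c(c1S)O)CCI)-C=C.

The symbol for carbon appears 16 times in the SMILES. Lowercase c denotes aromatic carbon and counts toward C.

16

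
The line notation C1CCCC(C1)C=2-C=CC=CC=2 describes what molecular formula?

Heavy atoms from the SMILES: 12 C.
Implicit hydrogens by atom environment:
  5 × C: 2 H each → 10
  5 × C (aromatic): 1 H each → 5
  1 × C: 1 H
  1 × C (aromatic): no H
  Total hydrogens = 16.
Molecular formula: C12H16

C12H16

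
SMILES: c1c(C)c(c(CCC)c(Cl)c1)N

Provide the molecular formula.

C10H14ClN

Heavy atoms from the SMILES: 10 C, 1 Cl, 1 N.
Implicit hydrogens by atom environment:
  4 × C (aromatic): no H
  2 × C: 3 H each → 6
  2 × C: 2 H each → 4
  2 × C (aromatic): 1 H each → 2
  1 × Cl: no H
  1 × N: 2 H
  Total hydrogens = 14.
Molecular formula: C10H14ClN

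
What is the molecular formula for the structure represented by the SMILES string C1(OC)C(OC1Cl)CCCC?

C8H15ClO2

Heavy atoms from the SMILES: 8 C, 1 Cl, 2 O.
Implicit hydrogens by atom environment:
  3 × C: 2 H each → 6
  3 × C: 1 H each → 3
  2 × C: 3 H each → 6
  2 × O: no H
  1 × Cl: no H
  Total hydrogens = 15.
Molecular formula: C8H15ClO2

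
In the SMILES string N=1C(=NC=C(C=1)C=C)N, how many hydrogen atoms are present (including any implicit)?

7

Hydrogens are implicit in SMILES; fill each atom to its normal valence:
  2 × C (aromatic): 1 H each → 2
  2 × C (aromatic): no H
  2 × N (aromatic): no H
  1 × C: 2 H
  1 × C: 1 H
  1 × N: 2 H
  Total hydrogens = 7.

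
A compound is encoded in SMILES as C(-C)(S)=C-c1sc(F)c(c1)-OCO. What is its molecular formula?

C8H9FO2S2

Heavy atoms from the SMILES: 8 C, 1 F, 2 O, 2 S.
Implicit hydrogens by atom environment:
  3 × C (aromatic): no H
  1 × C: 3 H
  1 × C: 2 H
  1 × C (aromatic): 1 H
  1 × C: 1 H
  1 × C: no H
  1 × F: no H
  1 × O: 1 H
  1 × O: no H
  1 × S: 1 H
  1 × S (aromatic): no H
  Total hydrogens = 9.
Molecular formula: C8H9FO2S2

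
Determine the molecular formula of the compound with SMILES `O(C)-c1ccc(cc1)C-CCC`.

C11H16O

Heavy atoms from the SMILES: 11 C, 1 O.
Implicit hydrogens by atom environment:
  4 × C (aromatic): 1 H each → 4
  3 × C: 2 H each → 6
  2 × C: 3 H each → 6
  2 × C (aromatic): no H
  1 × O: no H
  Total hydrogens = 16.
Molecular formula: C11H16O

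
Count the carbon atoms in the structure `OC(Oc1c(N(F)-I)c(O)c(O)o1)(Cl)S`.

The symbol for carbon appears 5 times in the SMILES. Lowercase c denotes aromatic carbon and counts toward C.

5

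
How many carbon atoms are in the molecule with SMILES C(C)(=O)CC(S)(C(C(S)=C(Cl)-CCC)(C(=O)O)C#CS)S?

13

The symbol for carbon appears 13 times in the SMILES. (Cl is a single chlorine, not C + l.)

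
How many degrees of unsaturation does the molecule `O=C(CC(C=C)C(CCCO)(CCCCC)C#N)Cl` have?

Molecular formula from the SMILES: C15H24ClNO2.
DoU = (2C + 2 + N − H − X)/2 = (2·15 + 2 + 1 − 24 − 1)/2 = 8/2 = 4.
(Structurally: 0 ring(s) + 4 π bond(s) = 4.)

4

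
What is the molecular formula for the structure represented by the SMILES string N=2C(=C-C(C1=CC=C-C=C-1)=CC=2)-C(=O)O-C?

Heavy atoms from the SMILES: 13 C, 1 N, 2 O.
Implicit hydrogens by atom environment:
  8 × C (aromatic): 1 H each → 8
  3 × C (aromatic): no H
  2 × O: no H
  1 × C: 3 H
  1 × C: no H
  1 × N (aromatic): no H
  Total hydrogens = 11.
Molecular formula: C13H11NO2

C13H11NO2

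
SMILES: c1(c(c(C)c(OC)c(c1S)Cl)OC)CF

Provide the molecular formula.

Heavy atoms from the SMILES: 10 C, 1 Cl, 1 F, 2 O, 1 S.
Implicit hydrogens by atom environment:
  6 × C (aromatic): no H
  3 × C: 3 H each → 9
  2 × O: no H
  1 × C: 2 H
  1 × Cl: no H
  1 × F: no H
  1 × S: 1 H
  Total hydrogens = 12.
Molecular formula: C10H12ClFO2S

C10H12ClFO2S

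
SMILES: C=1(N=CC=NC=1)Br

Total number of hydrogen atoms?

3

Hydrogens are implicit in SMILES; fill each atom to its normal valence:
  3 × C (aromatic): 1 H each → 3
  2 × N (aromatic): no H
  1 × Br: no H
  1 × C (aromatic): no H
  Total hydrogens = 3.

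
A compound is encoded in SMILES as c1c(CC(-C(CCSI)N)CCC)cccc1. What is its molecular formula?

Heavy atoms from the SMILES: 14 C, 1 I, 1 N, 1 S.
Implicit hydrogens by atom environment:
  5 × C: 2 H each → 10
  5 × C (aromatic): 1 H each → 5
  2 × C: 1 H each → 2
  1 × C: 3 H
  1 × C (aromatic): no H
  1 × I: no H
  1 × N: 2 H
  1 × S: no H
  Total hydrogens = 22.
Molecular formula: C14H22INS

C14H22INS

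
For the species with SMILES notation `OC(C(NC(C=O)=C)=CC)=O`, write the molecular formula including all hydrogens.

C7H9NO3

Heavy atoms from the SMILES: 7 C, 1 N, 3 O.
Implicit hydrogens by atom environment:
  3 × C: no H
  2 × C: 1 H each → 2
  2 × O: no H
  1 × C: 3 H
  1 × C: 2 H
  1 × N: 1 H
  1 × O: 1 H
  Total hydrogens = 9.
Molecular formula: C7H9NO3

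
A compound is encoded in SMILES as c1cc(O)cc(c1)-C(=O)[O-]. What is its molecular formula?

C7H5O3-

Heavy atoms from the SMILES: 7 C, 3 O.
Implicit hydrogens by atom environment:
  4 × C (aromatic): 1 H each → 4
  2 × C (aromatic): no H
  1 × C: no H
  1 × O: 1 H
  1 × O: no H
  1 × O (charge -1): no H
  Total hydrogens = 5.
Net charge -1.
Molecular formula: C7H5O3-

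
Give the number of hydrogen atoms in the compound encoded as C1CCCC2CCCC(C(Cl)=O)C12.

17

Hydrogens are implicit in SMILES; fill each atom to its normal valence:
  7 × C: 2 H each → 14
  3 × C: 1 H each → 3
  1 × C: no H
  1 × Cl: no H
  1 × O: no H
  Total hydrogens = 17.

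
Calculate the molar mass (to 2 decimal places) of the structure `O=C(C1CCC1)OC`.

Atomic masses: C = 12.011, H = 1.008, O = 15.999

Molecular formula: C6H10O2.
M = 6×12.011 + 10×1.008 + 2×15.999 = 114.14 g/mol.

114.14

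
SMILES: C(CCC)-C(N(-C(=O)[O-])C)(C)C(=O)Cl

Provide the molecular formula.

Heavy atoms from the SMILES: 9 C, 1 Cl, 1 N, 3 O.
Implicit hydrogens by atom environment:
  3 × C: 3 H each → 9
  3 × C: 2 H each → 6
  3 × C: no H
  2 × O: no H
  1 × Cl: no H
  1 × N: no H
  1 × O (charge -1): no H
  Total hydrogens = 15.
Net charge -1.
Molecular formula: C9H15ClNO3-

C9H15ClNO3-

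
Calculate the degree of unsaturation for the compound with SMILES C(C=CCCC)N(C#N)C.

Molecular formula from the SMILES: C8H14N2.
DoU = (2C + 2 + N − H − X)/2 = (2·8 + 2 + 2 − 14 − 0)/2 = 6/2 = 3.
(Structurally: 0 ring(s) + 3 π bond(s) = 3.)

3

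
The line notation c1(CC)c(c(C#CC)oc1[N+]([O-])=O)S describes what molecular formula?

Heavy atoms from the SMILES: 9 C, 1 N, 3 O, 1 S.
Implicit hydrogens by atom environment:
  4 × C (aromatic): no H
  2 × C: 3 H each → 6
  2 × C: no H
  1 × C: 2 H
  1 × N (charge +1): no H
  1 × O (aromatic): no H
  1 × O: no H
  1 × O (charge -1): no H
  1 × S: 1 H
  Total hydrogens = 9.
Molecular formula: C9H9NO3S

C9H9NO3S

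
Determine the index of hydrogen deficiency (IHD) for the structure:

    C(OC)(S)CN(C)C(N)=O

Molecular formula from the SMILES: C5H12N2O2S.
DoU = (2C + 2 + N − H − X)/2 = (2·5 + 2 + 2 − 12 − 0)/2 = 2/2 = 1.
(Structurally: 0 ring(s) + 1 π bond(s) = 1.)

1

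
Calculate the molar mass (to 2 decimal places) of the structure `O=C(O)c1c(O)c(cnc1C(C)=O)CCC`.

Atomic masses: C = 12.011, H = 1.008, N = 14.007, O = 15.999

Molecular formula: C11H13NO4.
M = 11×12.011 + 13×1.008 + 1×14.007 + 4×15.999 = 223.23 g/mol.

223.23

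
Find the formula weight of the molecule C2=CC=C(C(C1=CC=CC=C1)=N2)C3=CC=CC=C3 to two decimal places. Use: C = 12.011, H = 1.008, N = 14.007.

Molecular formula: C17H13N.
M = 17×12.011 + 13×1.008 + 1×14.007 = 231.30 g/mol.

231.30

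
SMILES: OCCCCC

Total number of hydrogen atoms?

12

Hydrogens are implicit in SMILES; fill each atom to its normal valence:
  4 × C: 2 H each → 8
  1 × C: 3 H
  1 × O: 1 H
  Total hydrogens = 12.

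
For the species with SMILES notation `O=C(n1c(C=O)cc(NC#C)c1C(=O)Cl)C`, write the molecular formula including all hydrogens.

C10H7ClN2O3

Heavy atoms from the SMILES: 10 C, 1 Cl, 2 N, 3 O.
Implicit hydrogens by atom environment:
  3 × C (aromatic): no H
  3 × C: no H
  3 × O: no H
  2 × C: 1 H each → 2
  1 × C: 3 H
  1 × C (aromatic): 1 H
  1 × Cl: no H
  1 × N: 1 H
  1 × N (aromatic): no H
  Total hydrogens = 7.
Molecular formula: C10H7ClN2O3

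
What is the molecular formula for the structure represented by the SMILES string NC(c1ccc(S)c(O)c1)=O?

C7H7NO2S

Heavy atoms from the SMILES: 7 C, 1 N, 2 O, 1 S.
Implicit hydrogens by atom environment:
  3 × C (aromatic): 1 H each → 3
  3 × C (aromatic): no H
  1 × C: no H
  1 × N: 2 H
  1 × O: 1 H
  1 × O: no H
  1 × S: 1 H
  Total hydrogens = 7.
Molecular formula: C7H7NO2S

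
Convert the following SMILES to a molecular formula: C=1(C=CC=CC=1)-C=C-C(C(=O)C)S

C11H12OS

Heavy atoms from the SMILES: 11 C, 1 O, 1 S.
Implicit hydrogens by atom environment:
  5 × C (aromatic): 1 H each → 5
  3 × C: 1 H each → 3
  1 × C: 3 H
  1 × C: no H
  1 × C (aromatic): no H
  1 × O: no H
  1 × S: 1 H
  Total hydrogens = 12.
Molecular formula: C11H12OS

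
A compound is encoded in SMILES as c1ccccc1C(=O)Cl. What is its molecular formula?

Heavy atoms from the SMILES: 7 C, 1 Cl, 1 O.
Implicit hydrogens by atom environment:
  5 × C (aromatic): 1 H each → 5
  1 × C (aromatic): no H
  1 × C: no H
  1 × Cl: no H
  1 × O: no H
  Total hydrogens = 5.
Molecular formula: C7H5ClO

C7H5ClO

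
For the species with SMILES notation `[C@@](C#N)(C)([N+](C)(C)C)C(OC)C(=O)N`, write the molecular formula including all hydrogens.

C9H18N3O2+

Heavy atoms from the SMILES: 9 C, 3 N, 2 O.
Implicit hydrogens by atom environment:
  5 × C: 3 H each → 15
  3 × C: no H
  2 × O: no H
  1 × C: 1 H
  1 × N: 2 H
  1 × N: no H
  1 × N (charge +1): no H
  Total hydrogens = 18.
Net charge +1.
Molecular formula: C9H18N3O2+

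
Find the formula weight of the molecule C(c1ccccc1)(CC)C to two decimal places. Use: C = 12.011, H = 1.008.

Molecular formula: C10H14.
M = 10×12.011 + 14×1.008 = 134.22 g/mol.

134.22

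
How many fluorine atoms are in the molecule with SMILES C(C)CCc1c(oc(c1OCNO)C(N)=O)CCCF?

1

The symbol for fluorine appears 1 time in the SMILES.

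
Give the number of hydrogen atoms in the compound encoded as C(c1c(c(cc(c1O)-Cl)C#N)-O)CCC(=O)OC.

12

Hydrogens are implicit in SMILES; fill each atom to its normal valence:
  5 × C (aromatic): no H
  3 × C: 2 H each → 6
  2 × C: no H
  2 × O: 1 H each → 2
  2 × O: no H
  1 × C: 3 H
  1 × C (aromatic): 1 H
  1 × Cl: no H
  1 × N: no H
  Total hydrogens = 12.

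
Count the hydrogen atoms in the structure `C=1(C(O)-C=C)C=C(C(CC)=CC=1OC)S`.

16

Hydrogens are implicit in SMILES; fill each atom to its normal valence:
  4 × C (aromatic): no H
  2 × C: 3 H each → 6
  2 × C: 2 H each → 4
  2 × C (aromatic): 1 H each → 2
  2 × C: 1 H each → 2
  1 × O: 1 H
  1 × O: no H
  1 × S: 1 H
  Total hydrogens = 16.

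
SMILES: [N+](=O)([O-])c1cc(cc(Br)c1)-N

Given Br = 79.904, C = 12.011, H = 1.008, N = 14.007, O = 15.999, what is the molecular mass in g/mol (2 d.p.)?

Molecular formula: C6H5BrN2O2.
M = 1×79.904 + 6×12.011 + 5×1.008 + 2×14.007 + 2×15.999 = 217.02 g/mol.

217.02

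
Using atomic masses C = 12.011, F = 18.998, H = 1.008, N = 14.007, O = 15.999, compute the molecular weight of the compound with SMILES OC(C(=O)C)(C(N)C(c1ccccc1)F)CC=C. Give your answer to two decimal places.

251.30

Molecular formula: C14H18FNO2.
M = 14×12.011 + 1×18.998 + 18×1.008 + 1×14.007 + 2×15.999 = 251.30 g/mol.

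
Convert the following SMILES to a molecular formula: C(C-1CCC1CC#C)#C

C9H10

Heavy atoms from the SMILES: 9 C.
Implicit hydrogens by atom environment:
  4 × C: 1 H each → 4
  3 × C: 2 H each → 6
  2 × C: no H
  Total hydrogens = 10.
Molecular formula: C9H10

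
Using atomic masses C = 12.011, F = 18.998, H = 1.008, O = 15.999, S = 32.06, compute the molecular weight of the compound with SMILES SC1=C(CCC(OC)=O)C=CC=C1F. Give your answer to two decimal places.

214.25

Molecular formula: C10H11FO2S.
M = 10×12.011 + 1×18.998 + 11×1.008 + 2×15.999 + 1×32.06 = 214.25 g/mol.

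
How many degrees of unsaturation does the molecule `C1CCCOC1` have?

1

Molecular formula from the SMILES: C5H10O.
DoU = (2C + 2 + N − H − X)/2 = (2·5 + 2 + 0 − 10 − 0)/2 = 2/2 = 1.
(Structurally: 1 ring(s) + 0 π bond(s) = 1.)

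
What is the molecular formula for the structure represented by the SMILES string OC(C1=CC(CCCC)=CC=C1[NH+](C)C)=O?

C13H20NO2+

Heavy atoms from the SMILES: 13 C, 1 N, 2 O.
Implicit hydrogens by atom environment:
  3 × C: 3 H each → 9
  3 × C: 2 H each → 6
  3 × C (aromatic): 1 H each → 3
  3 × C (aromatic): no H
  1 × C: no H
  1 × N (charge +1): 1 H
  1 × O: 1 H
  1 × O: no H
  Total hydrogens = 20.
Net charge +1.
Molecular formula: C13H20NO2+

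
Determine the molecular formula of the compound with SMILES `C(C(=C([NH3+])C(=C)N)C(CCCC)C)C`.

Heavy atoms from the SMILES: 12 C, 2 N.
Implicit hydrogens by atom environment:
  5 × C: 2 H each → 10
  3 × C: 3 H each → 9
  3 × C: no H
  1 × C: 1 H
  1 × N (charge +1): 3 H
  1 × N: 2 H
  Total hydrogens = 25.
Net charge +1.
Molecular formula: C12H25N2+

C12H25N2+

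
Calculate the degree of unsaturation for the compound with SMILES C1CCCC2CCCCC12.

Molecular formula from the SMILES: C10H18.
DoU = (2C + 2 + N − H − X)/2 = (2·10 + 2 + 0 − 18 − 0)/2 = 4/2 = 2.
(Structurally: 2 ring(s) + 0 π bond(s) = 2.)

2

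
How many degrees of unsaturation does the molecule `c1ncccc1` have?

Molecular formula from the SMILES: C5H5N.
DoU = (2C + 2 + N − H − X)/2 = (2·5 + 2 + 1 − 5 − 0)/2 = 8/2 = 4.
(Structurally: 1 ring(s) + 3 π bond(s) = 4.)

4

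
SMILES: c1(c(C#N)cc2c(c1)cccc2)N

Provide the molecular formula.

Heavy atoms from the SMILES: 11 C, 2 N.
Implicit hydrogens by atom environment:
  6 × C (aromatic): 1 H each → 6
  4 × C (aromatic): no H
  1 × C: no H
  1 × N: 2 H
  1 × N: no H
  Total hydrogens = 8.
Molecular formula: C11H8N2

C11H8N2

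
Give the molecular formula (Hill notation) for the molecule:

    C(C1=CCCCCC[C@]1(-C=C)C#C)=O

C13H16O

Heavy atoms from the SMILES: 13 C, 1 O.
Implicit hydrogens by atom environment:
  6 × C: 2 H each → 12
  4 × C: 1 H each → 4
  3 × C: no H
  1 × O: no H
  Total hydrogens = 16.
Molecular formula: C13H16O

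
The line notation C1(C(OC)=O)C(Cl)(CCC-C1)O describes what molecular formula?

C8H13ClO3

Heavy atoms from the SMILES: 8 C, 1 Cl, 3 O.
Implicit hydrogens by atom environment:
  4 × C: 2 H each → 8
  2 × C: no H
  2 × O: no H
  1 × C: 3 H
  1 × C: 1 H
  1 × Cl: no H
  1 × O: 1 H
  Total hydrogens = 13.
Molecular formula: C8H13ClO3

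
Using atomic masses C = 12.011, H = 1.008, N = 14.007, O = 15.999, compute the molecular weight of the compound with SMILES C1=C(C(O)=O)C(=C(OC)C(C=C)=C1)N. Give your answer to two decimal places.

Molecular formula: C10H11NO3.
M = 10×12.011 + 11×1.008 + 1×14.007 + 3×15.999 = 193.20 g/mol.

193.20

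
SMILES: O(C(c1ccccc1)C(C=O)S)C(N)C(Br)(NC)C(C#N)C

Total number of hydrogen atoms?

Hydrogens are implicit in SMILES; fill each atom to its normal valence:
  5 × C: 1 H each → 5
  5 × C (aromatic): 1 H each → 5
  2 × C: 3 H each → 6
  2 × C: no H
  2 × O: no H
  1 × Br: no H
  1 × C (aromatic): no H
  1 × N: 2 H
  1 × N: 1 H
  1 × N: no H
  1 × S: 1 H
  Total hydrogens = 20.

20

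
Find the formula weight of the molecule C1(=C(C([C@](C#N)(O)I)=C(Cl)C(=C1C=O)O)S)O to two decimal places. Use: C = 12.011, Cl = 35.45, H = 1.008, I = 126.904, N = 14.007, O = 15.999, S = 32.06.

Molecular formula: C9H5ClINO4S.
M = 9×12.011 + 1×35.45 + 5×1.008 + 1×126.904 + 1×14.007 + 4×15.999 + 1×32.06 = 385.56 g/mol.

385.56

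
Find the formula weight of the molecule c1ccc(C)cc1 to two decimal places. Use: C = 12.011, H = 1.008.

Molecular formula: C7H8.
M = 7×12.011 + 8×1.008 = 92.14 g/mol.

92.14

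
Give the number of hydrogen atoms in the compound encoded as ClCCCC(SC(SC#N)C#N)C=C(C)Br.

Hydrogens are implicit in SMILES; fill each atom to its normal valence:
  3 × C: 2 H each → 6
  3 × C: 1 H each → 3
  3 × C: no H
  2 × N: no H
  2 × S: no H
  1 × Br: no H
  1 × C: 3 H
  1 × Cl: no H
  Total hydrogens = 12.

12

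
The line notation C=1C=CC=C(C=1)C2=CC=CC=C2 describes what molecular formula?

C12H10

Heavy atoms from the SMILES: 12 C.
Implicit hydrogens by atom environment:
  10 × C (aromatic): 1 H each → 10
  2 × C (aromatic): no H
  Total hydrogens = 10.
Molecular formula: C12H10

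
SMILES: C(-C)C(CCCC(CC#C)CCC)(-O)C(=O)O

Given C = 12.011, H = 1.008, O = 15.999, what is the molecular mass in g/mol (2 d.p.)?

240.34

Molecular formula: C14H24O3.
M = 14×12.011 + 24×1.008 + 3×15.999 = 240.34 g/mol.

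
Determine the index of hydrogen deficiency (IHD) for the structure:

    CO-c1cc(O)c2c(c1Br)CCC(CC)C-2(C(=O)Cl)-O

Molecular formula from the SMILES: C14H16BrClO4.
DoU = (2C + 2 + N − H − X)/2 = (2·14 + 2 + 0 − 16 − 2)/2 = 12/2 = 6.
(Structurally: 2 ring(s) + 4 π bond(s) = 6.)

6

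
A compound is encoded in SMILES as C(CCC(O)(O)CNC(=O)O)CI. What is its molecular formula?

C7H14INO4

Heavy atoms from the SMILES: 7 C, 1 I, 1 N, 4 O.
Implicit hydrogens by atom environment:
  5 × C: 2 H each → 10
  3 × O: 1 H each → 3
  2 × C: no H
  1 × I: no H
  1 × N: 1 H
  1 × O: no H
  Total hydrogens = 14.
Molecular formula: C7H14INO4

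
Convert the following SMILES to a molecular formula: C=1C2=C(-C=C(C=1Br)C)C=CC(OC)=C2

C12H11BrO

Heavy atoms from the SMILES: 1 Br, 12 C, 1 O.
Implicit hydrogens by atom environment:
  5 × C (aromatic): 1 H each → 5
  5 × C (aromatic): no H
  2 × C: 3 H each → 6
  1 × Br: no H
  1 × O: no H
  Total hydrogens = 11.
Molecular formula: C12H11BrO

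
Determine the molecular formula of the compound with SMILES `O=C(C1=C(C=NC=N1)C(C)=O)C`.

C8H8N2O2

Heavy atoms from the SMILES: 8 C, 2 N, 2 O.
Implicit hydrogens by atom environment:
  2 × C: 3 H each → 6
  2 × C (aromatic): 1 H each → 2
  2 × C (aromatic): no H
  2 × C: no H
  2 × N (aromatic): no H
  2 × O: no H
  Total hydrogens = 8.
Molecular formula: C8H8N2O2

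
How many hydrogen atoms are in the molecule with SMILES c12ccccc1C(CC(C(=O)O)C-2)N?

Hydrogens are implicit in SMILES; fill each atom to its normal valence:
  4 × C (aromatic): 1 H each → 4
  2 × C: 2 H each → 4
  2 × C: 1 H each → 2
  2 × C (aromatic): no H
  1 × C: no H
  1 × N: 2 H
  1 × O: 1 H
  1 × O: no H
  Total hydrogens = 13.

13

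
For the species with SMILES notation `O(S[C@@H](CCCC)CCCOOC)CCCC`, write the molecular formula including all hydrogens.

Heavy atoms from the SMILES: 13 C, 3 O, 1 S.
Implicit hydrogens by atom environment:
  9 × C: 2 H each → 18
  3 × C: 3 H each → 9
  3 × O: no H
  1 × C: 1 H
  1 × S: no H
  Total hydrogens = 28.
Molecular formula: C13H28O3S

C13H28O3S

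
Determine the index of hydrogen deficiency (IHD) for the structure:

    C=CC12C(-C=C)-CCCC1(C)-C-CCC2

Molecular formula from the SMILES: C15H24.
DoU = (2C + 2 + N − H − X)/2 = (2·15 + 2 + 0 − 24 − 0)/2 = 8/2 = 4.
(Structurally: 2 ring(s) + 2 π bond(s) = 4.)

4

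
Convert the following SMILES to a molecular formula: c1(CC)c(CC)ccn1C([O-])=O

Heavy atoms from the SMILES: 9 C, 1 N, 2 O.
Implicit hydrogens by atom environment:
  2 × C: 3 H each → 6
  2 × C: 2 H each → 4
  2 × C (aromatic): 1 H each → 2
  2 × C (aromatic): no H
  1 × C: no H
  1 × N (aromatic): no H
  1 × O: no H
  1 × O (charge -1): no H
  Total hydrogens = 12.
Net charge -1.
Molecular formula: C9H12NO2-

C9H12NO2-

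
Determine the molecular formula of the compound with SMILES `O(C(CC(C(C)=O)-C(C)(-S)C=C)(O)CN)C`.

C11H21NO3S

Heavy atoms from the SMILES: 11 C, 1 N, 3 O, 1 S.
Implicit hydrogens by atom environment:
  3 × C: 3 H each → 9
  3 × C: 2 H each → 6
  3 × C: no H
  2 × C: 1 H each → 2
  2 × O: no H
  1 × N: 2 H
  1 × O: 1 H
  1 × S: 1 H
  Total hydrogens = 21.
Molecular formula: C11H21NO3S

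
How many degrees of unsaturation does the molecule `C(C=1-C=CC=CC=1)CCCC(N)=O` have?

Molecular formula from the SMILES: C11H15NO.
DoU = (2C + 2 + N − H − X)/2 = (2·11 + 2 + 1 − 15 − 0)/2 = 10/2 = 5.
(Structurally: 1 ring(s) + 4 π bond(s) = 5.)

5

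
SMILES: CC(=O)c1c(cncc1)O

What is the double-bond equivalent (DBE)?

Molecular formula from the SMILES: C7H7NO2.
DoU = (2C + 2 + N − H − X)/2 = (2·7 + 2 + 1 − 7 − 0)/2 = 10/2 = 5.
(Structurally: 1 ring(s) + 4 π bond(s) = 5.)

5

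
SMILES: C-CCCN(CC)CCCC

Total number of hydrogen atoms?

Hydrogens are implicit in SMILES; fill each atom to its normal valence:
  7 × C: 2 H each → 14
  3 × C: 3 H each → 9
  1 × N: no H
  Total hydrogens = 23.

23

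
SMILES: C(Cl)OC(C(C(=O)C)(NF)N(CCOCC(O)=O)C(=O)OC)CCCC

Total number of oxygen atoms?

7

The symbol for oxygen appears 7 times in the SMILES.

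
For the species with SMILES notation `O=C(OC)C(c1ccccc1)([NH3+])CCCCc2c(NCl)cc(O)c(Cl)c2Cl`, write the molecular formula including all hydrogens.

Heavy atoms from the SMILES: 19 C, 3 Cl, 2 N, 3 O.
Implicit hydrogens by atom environment:
  6 × C (aromatic): 1 H each → 6
  6 × C (aromatic): no H
  4 × C: 2 H each → 8
  3 × Cl: no H
  2 × C: no H
  2 × O: no H
  1 × C: 3 H
  1 × N (charge +1): 3 H
  1 × N: 1 H
  1 × O: 1 H
  Total hydrogens = 22.
Net charge +1.
Molecular formula: C19H22Cl3N2O3+

C19H22Cl3N2O3+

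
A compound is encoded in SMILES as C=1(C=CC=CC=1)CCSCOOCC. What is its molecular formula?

Heavy atoms from the SMILES: 11 C, 2 O, 1 S.
Implicit hydrogens by atom environment:
  5 × C (aromatic): 1 H each → 5
  4 × C: 2 H each → 8
  2 × O: no H
  1 × C: 3 H
  1 × C (aromatic): no H
  1 × S: no H
  Total hydrogens = 16.
Molecular formula: C11H16O2S

C11H16O2S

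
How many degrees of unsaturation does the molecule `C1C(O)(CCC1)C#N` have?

3

Molecular formula from the SMILES: C6H9NO.
DoU = (2C + 2 + N − H − X)/2 = (2·6 + 2 + 1 − 9 − 0)/2 = 6/2 = 3.
(Structurally: 1 ring(s) + 2 π bond(s) = 3.)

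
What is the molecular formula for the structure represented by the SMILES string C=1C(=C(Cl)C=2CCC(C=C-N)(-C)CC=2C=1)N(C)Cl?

Heavy atoms from the SMILES: 14 C, 2 Cl, 2 N.
Implicit hydrogens by atom environment:
  4 × C (aromatic): no H
  3 × C: 2 H each → 6
  2 × C: 3 H each → 6
  2 × C (aromatic): 1 H each → 2
  2 × C: 1 H each → 2
  2 × Cl: no H
  1 × C: no H
  1 × N: 2 H
  1 × N: no H
  Total hydrogens = 18.
Molecular formula: C14H18Cl2N2

C14H18Cl2N2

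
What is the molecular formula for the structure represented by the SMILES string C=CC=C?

C4H6

Heavy atoms from the SMILES: 4 C.
Implicit hydrogens by atom environment:
  2 × C: 2 H each → 4
  2 × C: 1 H each → 2
  Total hydrogens = 6.
Molecular formula: C4H6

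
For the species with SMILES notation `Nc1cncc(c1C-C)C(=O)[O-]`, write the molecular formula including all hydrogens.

Heavy atoms from the SMILES: 8 C, 2 N, 2 O.
Implicit hydrogens by atom environment:
  3 × C (aromatic): no H
  2 × C (aromatic): 1 H each → 2
  1 × C: 3 H
  1 × C: 2 H
  1 × C: no H
  1 × N: 2 H
  1 × N (aromatic): no H
  1 × O: no H
  1 × O (charge -1): no H
  Total hydrogens = 9.
Net charge -1.
Molecular formula: C8H9N2O2-

C8H9N2O2-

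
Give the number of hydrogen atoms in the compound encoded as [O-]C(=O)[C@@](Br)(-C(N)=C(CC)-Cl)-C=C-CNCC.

17

Hydrogens are implicit in SMILES; fill each atom to its normal valence:
  4 × C: no H
  3 × C: 2 H each → 6
  2 × C: 3 H each → 6
  2 × C: 1 H each → 2
  1 × Br: no H
  1 × Cl: no H
  1 × N: 2 H
  1 × N: 1 H
  1 × O: no H
  1 × O (charge -1): no H
  Total hydrogens = 17.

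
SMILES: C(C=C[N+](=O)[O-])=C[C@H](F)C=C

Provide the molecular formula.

C7H8FNO2

Heavy atoms from the SMILES: 7 C, 1 F, 1 N, 2 O.
Implicit hydrogens by atom environment:
  6 × C: 1 H each → 6
  1 × C: 2 H
  1 × F: no H
  1 × N (charge +1): no H
  1 × O: no H
  1 × O (charge -1): no H
  Total hydrogens = 8.
Molecular formula: C7H8FNO2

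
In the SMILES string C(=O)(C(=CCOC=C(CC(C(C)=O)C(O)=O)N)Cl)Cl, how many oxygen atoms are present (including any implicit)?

5

The symbol for oxygen appears 5 times in the SMILES.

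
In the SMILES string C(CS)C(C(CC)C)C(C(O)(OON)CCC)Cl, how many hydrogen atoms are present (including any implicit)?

Hydrogens are implicit in SMILES; fill each atom to its normal valence:
  5 × C: 2 H each → 10
  3 × C: 3 H each → 9
  3 × C: 1 H each → 3
  2 × O: no H
  1 × C: no H
  1 × Cl: no H
  1 × N: 2 H
  1 × O: 1 H
  1 × S: 1 H
  Total hydrogens = 26.

26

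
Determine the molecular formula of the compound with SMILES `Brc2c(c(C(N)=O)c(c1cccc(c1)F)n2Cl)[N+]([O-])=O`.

Heavy atoms from the SMILES: 1 Br, 11 C, 1 Cl, 1 F, 3 N, 3 O.
Implicit hydrogens by atom environment:
  6 × C (aromatic): no H
  4 × C (aromatic): 1 H each → 4
  2 × O: no H
  1 × Br: no H
  1 × C: no H
  1 × Cl: no H
  1 × F: no H
  1 × N: 2 H
  1 × N (aromatic): no H
  1 × N (charge +1): no H
  1 × O (charge -1): no H
  Total hydrogens = 6.
Molecular formula: C11H6BrClFN3O3

C11H6BrClFN3O3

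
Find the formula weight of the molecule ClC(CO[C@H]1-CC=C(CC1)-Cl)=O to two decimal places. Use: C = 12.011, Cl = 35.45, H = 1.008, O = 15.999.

Molecular formula: C8H10Cl2O2.
M = 8×12.011 + 2×35.45 + 10×1.008 + 2×15.999 = 209.07 g/mol.

209.07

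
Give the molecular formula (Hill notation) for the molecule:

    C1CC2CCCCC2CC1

Heavy atoms from the SMILES: 10 C.
Implicit hydrogens by atom environment:
  8 × C: 2 H each → 16
  2 × C: 1 H each → 2
  Total hydrogens = 18.
Molecular formula: C10H18

C10H18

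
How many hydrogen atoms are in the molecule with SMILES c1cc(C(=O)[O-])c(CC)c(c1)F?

8

Hydrogens are implicit in SMILES; fill each atom to its normal valence:
  3 × C (aromatic): 1 H each → 3
  3 × C (aromatic): no H
  1 × C: 3 H
  1 × C: 2 H
  1 × C: no H
  1 × F: no H
  1 × O: no H
  1 × O (charge -1): no H
  Total hydrogens = 8.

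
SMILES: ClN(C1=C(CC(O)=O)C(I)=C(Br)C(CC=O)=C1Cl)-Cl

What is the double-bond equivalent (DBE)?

6

Molecular formula from the SMILES: C10H6BrCl3INO3.
DoU = (2C + 2 + N − H − X)/2 = (2·10 + 2 + 1 − 6 − 5)/2 = 12/2 = 6.
(Structurally: 1 ring(s) + 5 π bond(s) = 6.)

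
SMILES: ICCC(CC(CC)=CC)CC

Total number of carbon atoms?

The symbol for carbon appears 11 times in the SMILES.

11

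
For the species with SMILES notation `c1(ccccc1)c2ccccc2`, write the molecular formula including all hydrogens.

Heavy atoms from the SMILES: 12 C.
Implicit hydrogens by atom environment:
  10 × C (aromatic): 1 H each → 10
  2 × C (aromatic): no H
  Total hydrogens = 10.
Molecular formula: C12H10

C12H10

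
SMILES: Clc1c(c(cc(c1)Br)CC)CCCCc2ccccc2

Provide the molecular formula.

C18H20BrCl

Heavy atoms from the SMILES: 1 Br, 18 C, 1 Cl.
Implicit hydrogens by atom environment:
  7 × C (aromatic): 1 H each → 7
  5 × C: 2 H each → 10
  5 × C (aromatic): no H
  1 × Br: no H
  1 × C: 3 H
  1 × Cl: no H
  Total hydrogens = 20.
Molecular formula: C18H20BrCl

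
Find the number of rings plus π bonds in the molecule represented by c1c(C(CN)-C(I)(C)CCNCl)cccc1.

Molecular formula from the SMILES: C12H18ClIN2.
DoU = (2C + 2 + N − H − X)/2 = (2·12 + 2 + 2 − 18 − 2)/2 = 8/2 = 4.
(Structurally: 1 ring(s) + 3 π bond(s) = 4.)

4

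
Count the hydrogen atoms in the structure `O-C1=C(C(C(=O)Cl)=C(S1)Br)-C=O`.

Hydrogens are implicit in SMILES; fill each atom to its normal valence:
  4 × C (aromatic): no H
  2 × O: no H
  1 × Br: no H
  1 × C: 1 H
  1 × C: no H
  1 × Cl: no H
  1 × O: 1 H
  1 × S (aromatic): no H
  Total hydrogens = 2.

2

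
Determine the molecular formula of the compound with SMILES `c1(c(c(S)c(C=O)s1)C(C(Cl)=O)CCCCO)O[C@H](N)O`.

C12H16ClNO5S2

Heavy atoms from the SMILES: 12 C, 1 Cl, 1 N, 5 O, 2 S.
Implicit hydrogens by atom environment:
  4 × C: 2 H each → 8
  4 × C (aromatic): no H
  3 × C: 1 H each → 3
  3 × O: no H
  2 × O: 1 H each → 2
  1 × C: no H
  1 × Cl: no H
  1 × N: 2 H
  1 × S: 1 H
  1 × S (aromatic): no H
  Total hydrogens = 16.
Molecular formula: C12H16ClNO5S2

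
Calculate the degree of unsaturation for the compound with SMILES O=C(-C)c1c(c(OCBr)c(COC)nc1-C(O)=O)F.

Molecular formula from the SMILES: C11H11BrFNO5.
DoU = (2C + 2 + N − H − X)/2 = (2·11 + 2 + 1 − 11 − 2)/2 = 12/2 = 6.
(Structurally: 1 ring(s) + 5 π bond(s) = 6.)

6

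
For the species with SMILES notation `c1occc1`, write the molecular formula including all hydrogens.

C4H4O

Heavy atoms from the SMILES: 4 C, 1 O.
Implicit hydrogens by atom environment:
  4 × C (aromatic): 1 H each → 4
  1 × O (aromatic): no H
  Total hydrogens = 4.
Molecular formula: C4H4O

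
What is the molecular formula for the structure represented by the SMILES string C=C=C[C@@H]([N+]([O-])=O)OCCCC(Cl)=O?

Heavy atoms from the SMILES: 8 C, 1 Cl, 1 N, 4 O.
Implicit hydrogens by atom environment:
  4 × C: 2 H each → 8
  3 × O: no H
  2 × C: 1 H each → 2
  2 × C: no H
  1 × Cl: no H
  1 × N (charge +1): no H
  1 × O (charge -1): no H
  Total hydrogens = 10.
Molecular formula: C8H10ClNO4

C8H10ClNO4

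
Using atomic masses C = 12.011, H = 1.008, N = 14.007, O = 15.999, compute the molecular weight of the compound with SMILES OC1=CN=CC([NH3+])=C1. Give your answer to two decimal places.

111.12

Molecular formula: C5H7N2O+.
M = 5×12.011 + 7×1.008 + 2×14.007 + 1×15.999 = 111.12 g/mol.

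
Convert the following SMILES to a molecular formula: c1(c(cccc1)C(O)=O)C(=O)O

Heavy atoms from the SMILES: 8 C, 4 O.
Implicit hydrogens by atom environment:
  4 × C (aromatic): 1 H each → 4
  2 × C (aromatic): no H
  2 × C: no H
  2 × O: 1 H each → 2
  2 × O: no H
  Total hydrogens = 6.
Molecular formula: C8H6O4

C8H6O4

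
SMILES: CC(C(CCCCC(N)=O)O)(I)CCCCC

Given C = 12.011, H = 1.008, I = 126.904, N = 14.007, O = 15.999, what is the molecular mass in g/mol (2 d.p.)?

355.26

Molecular formula: C13H26INO2.
M = 13×12.011 + 26×1.008 + 1×126.904 + 1×14.007 + 2×15.999 = 355.26 g/mol.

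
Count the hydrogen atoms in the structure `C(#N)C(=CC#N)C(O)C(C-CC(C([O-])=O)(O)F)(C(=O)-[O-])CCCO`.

Hydrogens are implicit in SMILES; fill each atom to its normal valence:
  7 × C: no H
  5 × C: 2 H each → 10
  3 × O: 1 H each → 3
  2 × C: 1 H each → 2
  2 × N: no H
  2 × O: no H
  2 × O (charge -1): no H
  1 × F: no H
  Total hydrogens = 15.

15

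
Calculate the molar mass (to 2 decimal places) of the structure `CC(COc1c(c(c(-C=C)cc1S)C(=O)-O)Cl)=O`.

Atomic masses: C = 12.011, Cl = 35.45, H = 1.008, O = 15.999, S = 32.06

Molecular formula: C12H11ClO4S.
M = 12×12.011 + 1×35.45 + 11×1.008 + 4×15.999 + 1×32.06 = 286.73 g/mol.

286.73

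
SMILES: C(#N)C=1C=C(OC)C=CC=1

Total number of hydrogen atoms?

Hydrogens are implicit in SMILES; fill each atom to its normal valence:
  4 × C (aromatic): 1 H each → 4
  2 × C (aromatic): no H
  1 × C: 3 H
  1 × C: no H
  1 × N: no H
  1 × O: no H
  Total hydrogens = 7.

7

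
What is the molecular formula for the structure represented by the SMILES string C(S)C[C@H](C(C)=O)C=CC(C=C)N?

Heavy atoms from the SMILES: 10 C, 1 N, 1 O, 1 S.
Implicit hydrogens by atom environment:
  5 × C: 1 H each → 5
  3 × C: 2 H each → 6
  1 × C: 3 H
  1 × C: no H
  1 × N: 2 H
  1 × O: no H
  1 × S: 1 H
  Total hydrogens = 17.
Molecular formula: C10H17NOS

C10H17NOS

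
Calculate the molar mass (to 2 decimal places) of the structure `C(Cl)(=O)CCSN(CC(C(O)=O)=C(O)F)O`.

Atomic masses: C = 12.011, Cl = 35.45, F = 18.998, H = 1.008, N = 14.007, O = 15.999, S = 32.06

273.66

Molecular formula: C7H9ClFNO5S.
M = 7×12.011 + 1×35.45 + 1×18.998 + 9×1.008 + 1×14.007 + 5×15.999 + 1×32.06 = 273.66 g/mol.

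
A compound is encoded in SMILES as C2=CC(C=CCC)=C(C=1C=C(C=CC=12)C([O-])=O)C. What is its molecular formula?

C16H15O2-

Heavy atoms from the SMILES: 16 C, 2 O.
Implicit hydrogens by atom environment:
  5 × C (aromatic): 1 H each → 5
  5 × C (aromatic): no H
  2 × C: 3 H each → 6
  2 × C: 1 H each → 2
  1 × C: 2 H
  1 × C: no H
  1 × O: no H
  1 × O (charge -1): no H
  Total hydrogens = 15.
Net charge -1.
Molecular formula: C16H15O2-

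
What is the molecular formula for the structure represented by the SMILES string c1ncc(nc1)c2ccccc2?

C10H8N2

Heavy atoms from the SMILES: 10 C, 2 N.
Implicit hydrogens by atom environment:
  8 × C (aromatic): 1 H each → 8
  2 × C (aromatic): no H
  2 × N (aromatic): no H
  Total hydrogens = 8.
Molecular formula: C10H8N2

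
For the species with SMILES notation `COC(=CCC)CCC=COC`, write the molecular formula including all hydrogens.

C10H18O2

Heavy atoms from the SMILES: 10 C, 2 O.
Implicit hydrogens by atom environment:
  3 × C: 3 H each → 9
  3 × C: 2 H each → 6
  3 × C: 1 H each → 3
  2 × O: no H
  1 × C: no H
  Total hydrogens = 18.
Molecular formula: C10H18O2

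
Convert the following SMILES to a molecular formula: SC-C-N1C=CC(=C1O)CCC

C9H15NOS

Heavy atoms from the SMILES: 9 C, 1 N, 1 O, 1 S.
Implicit hydrogens by atom environment:
  4 × C: 2 H each → 8
  2 × C (aromatic): 1 H each → 2
  2 × C (aromatic): no H
  1 × C: 3 H
  1 × N (aromatic): no H
  1 × O: 1 H
  1 × S: 1 H
  Total hydrogens = 15.
Molecular formula: C9H15NOS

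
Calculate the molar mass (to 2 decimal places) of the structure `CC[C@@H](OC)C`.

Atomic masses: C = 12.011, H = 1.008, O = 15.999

88.15

Molecular formula: C5H12O.
M = 5×12.011 + 12×1.008 + 1×15.999 = 88.15 g/mol.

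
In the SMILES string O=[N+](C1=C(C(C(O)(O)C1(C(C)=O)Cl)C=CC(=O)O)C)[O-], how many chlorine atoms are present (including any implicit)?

1

The symbol for chlorine appears 1 time in the SMILES.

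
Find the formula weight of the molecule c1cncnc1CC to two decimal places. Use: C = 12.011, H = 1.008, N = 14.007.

108.14

Molecular formula: C6H8N2.
M = 6×12.011 + 8×1.008 + 2×14.007 = 108.14 g/mol.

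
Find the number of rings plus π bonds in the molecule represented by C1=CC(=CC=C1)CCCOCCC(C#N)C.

6

Molecular formula from the SMILES: C14H19NO.
DoU = (2C + 2 + N − H − X)/2 = (2·14 + 2 + 1 − 19 − 0)/2 = 12/2 = 6.
(Structurally: 1 ring(s) + 5 π bond(s) = 6.)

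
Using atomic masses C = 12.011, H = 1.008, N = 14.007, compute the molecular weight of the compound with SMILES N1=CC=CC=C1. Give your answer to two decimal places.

79.10

Molecular formula: C5H5N.
M = 5×12.011 + 5×1.008 + 1×14.007 = 79.10 g/mol.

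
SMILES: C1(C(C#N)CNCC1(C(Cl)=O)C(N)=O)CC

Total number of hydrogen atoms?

14

Hydrogens are implicit in SMILES; fill each atom to its normal valence:
  4 × C: no H
  3 × C: 2 H each → 6
  2 × C: 1 H each → 2
  2 × O: no H
  1 × C: 3 H
  1 × Cl: no H
  1 × N: 2 H
  1 × N: 1 H
  1 × N: no H
  Total hydrogens = 14.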